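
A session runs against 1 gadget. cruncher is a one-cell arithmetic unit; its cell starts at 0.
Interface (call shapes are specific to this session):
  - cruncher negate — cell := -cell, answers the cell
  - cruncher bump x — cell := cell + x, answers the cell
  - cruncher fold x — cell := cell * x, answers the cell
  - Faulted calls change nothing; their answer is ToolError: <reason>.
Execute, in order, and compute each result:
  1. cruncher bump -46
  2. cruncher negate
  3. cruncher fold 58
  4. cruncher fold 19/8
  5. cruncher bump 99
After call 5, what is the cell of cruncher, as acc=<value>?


% 1. cruncher bump(x='-46') -> -46
% 2. cruncher negate() -> 46
% 3. cruncher fold(x='58') -> 2668
% 4. cruncher fold(x='19/8') -> 12673/2
% 5. cruncher bump(x='99') -> 12871/2

Answer: acc=12871/2


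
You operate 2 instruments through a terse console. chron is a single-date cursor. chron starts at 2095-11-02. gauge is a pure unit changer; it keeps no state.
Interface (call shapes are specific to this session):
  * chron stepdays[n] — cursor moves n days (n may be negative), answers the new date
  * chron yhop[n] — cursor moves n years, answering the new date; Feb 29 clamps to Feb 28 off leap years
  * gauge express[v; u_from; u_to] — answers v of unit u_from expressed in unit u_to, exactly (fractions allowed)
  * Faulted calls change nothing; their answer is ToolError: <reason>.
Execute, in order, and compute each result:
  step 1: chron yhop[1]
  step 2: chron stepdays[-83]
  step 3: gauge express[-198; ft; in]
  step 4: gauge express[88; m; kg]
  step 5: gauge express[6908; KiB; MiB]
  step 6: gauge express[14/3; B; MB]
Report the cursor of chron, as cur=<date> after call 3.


Answer: cur=2096-08-11

Derivation:
>>> chron yhop n: 1
  2096-11-02
>>> chron stepdays n: -83
  2096-08-11
>>> gauge express v: -198 u_from: ft u_to: in
  -2376
>>> gauge express v: 88 u_from: m u_to: kg
  ToolError: incompatible units
>>> gauge express v: 6908 u_from: KiB u_to: MiB
  1727/256
>>> gauge express v: 14/3 u_from: B u_to: MB
  7/1500000


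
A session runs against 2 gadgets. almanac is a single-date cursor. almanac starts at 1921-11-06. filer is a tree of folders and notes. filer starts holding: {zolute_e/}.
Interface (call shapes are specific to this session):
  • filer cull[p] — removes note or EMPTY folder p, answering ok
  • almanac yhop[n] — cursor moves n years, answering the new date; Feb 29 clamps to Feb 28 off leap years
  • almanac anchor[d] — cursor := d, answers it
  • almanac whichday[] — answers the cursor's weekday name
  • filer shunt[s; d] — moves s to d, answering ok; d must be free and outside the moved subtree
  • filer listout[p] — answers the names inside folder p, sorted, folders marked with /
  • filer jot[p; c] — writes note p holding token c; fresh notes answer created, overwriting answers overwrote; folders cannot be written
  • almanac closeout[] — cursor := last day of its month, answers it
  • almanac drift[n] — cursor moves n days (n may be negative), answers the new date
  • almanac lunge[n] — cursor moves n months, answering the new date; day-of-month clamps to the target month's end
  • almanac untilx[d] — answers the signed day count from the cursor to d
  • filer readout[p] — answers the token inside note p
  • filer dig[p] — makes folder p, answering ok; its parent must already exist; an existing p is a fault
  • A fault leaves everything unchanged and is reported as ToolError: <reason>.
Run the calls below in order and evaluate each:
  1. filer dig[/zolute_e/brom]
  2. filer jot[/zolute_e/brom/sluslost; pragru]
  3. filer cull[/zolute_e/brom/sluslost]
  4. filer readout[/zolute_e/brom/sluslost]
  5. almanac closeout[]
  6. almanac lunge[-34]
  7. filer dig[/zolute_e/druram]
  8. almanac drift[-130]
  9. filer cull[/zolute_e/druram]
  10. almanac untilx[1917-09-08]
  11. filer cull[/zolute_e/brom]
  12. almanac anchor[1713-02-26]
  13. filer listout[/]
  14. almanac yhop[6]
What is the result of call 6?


·→ filer dig(/zolute_e/brom)
·← ok
·→ filer jot(/zolute_e/brom/sluslost, pragru)
·← created
·→ filer cull(/zolute_e/brom/sluslost)
·← ok
·→ filer readout(/zolute_e/brom/sluslost)
·← ToolError: not found
·→ almanac closeout()
·← 1921-11-30
·→ almanac lunge(-34)
·← 1919-01-30
·→ filer dig(/zolute_e/druram)
·← ok
·→ almanac drift(-130)
·← 1918-09-22
·→ filer cull(/zolute_e/druram)
·← ok
·→ almanac untilx(1917-09-08)
·← -379
·→ filer cull(/zolute_e/brom)
·← ok
·→ almanac anchor(1713-02-26)
·← 1713-02-26
·→ filer listout(/)
·← [zolute_e/]
·→ almanac yhop(6)
·← 1719-02-26

Answer: 1919-01-30


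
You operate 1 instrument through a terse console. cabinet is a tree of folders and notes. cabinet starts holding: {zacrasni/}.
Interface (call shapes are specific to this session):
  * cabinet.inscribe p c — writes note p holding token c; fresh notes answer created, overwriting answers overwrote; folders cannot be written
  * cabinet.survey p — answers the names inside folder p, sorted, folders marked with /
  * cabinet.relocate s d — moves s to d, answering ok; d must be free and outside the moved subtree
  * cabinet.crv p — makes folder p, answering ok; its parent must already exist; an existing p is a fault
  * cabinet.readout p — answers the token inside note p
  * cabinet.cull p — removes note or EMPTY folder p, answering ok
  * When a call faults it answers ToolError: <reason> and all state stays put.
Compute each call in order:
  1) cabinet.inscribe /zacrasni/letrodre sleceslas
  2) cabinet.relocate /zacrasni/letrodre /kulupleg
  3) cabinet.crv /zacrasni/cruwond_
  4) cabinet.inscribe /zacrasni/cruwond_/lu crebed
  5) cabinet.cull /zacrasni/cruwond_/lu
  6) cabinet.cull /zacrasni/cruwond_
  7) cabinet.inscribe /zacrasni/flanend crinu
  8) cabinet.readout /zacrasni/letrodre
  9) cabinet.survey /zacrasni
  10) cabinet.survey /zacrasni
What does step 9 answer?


Answer: [flanend]

Derivation:
==> cabinet.inscribe(p=/zacrasni/letrodre, c=sleceslas)
<== created
==> cabinet.relocate(s=/zacrasni/letrodre, d=/kulupleg)
<== ok
==> cabinet.crv(p=/zacrasni/cruwond_)
<== ok
==> cabinet.inscribe(p=/zacrasni/cruwond_/lu, c=crebed)
<== created
==> cabinet.cull(p=/zacrasni/cruwond_/lu)
<== ok
==> cabinet.cull(p=/zacrasni/cruwond_)
<== ok
==> cabinet.inscribe(p=/zacrasni/flanend, c=crinu)
<== created
==> cabinet.readout(p=/zacrasni/letrodre)
<== ToolError: not found
==> cabinet.survey(p=/zacrasni)
<== [flanend]
==> cabinet.survey(p=/zacrasni)
<== [flanend]


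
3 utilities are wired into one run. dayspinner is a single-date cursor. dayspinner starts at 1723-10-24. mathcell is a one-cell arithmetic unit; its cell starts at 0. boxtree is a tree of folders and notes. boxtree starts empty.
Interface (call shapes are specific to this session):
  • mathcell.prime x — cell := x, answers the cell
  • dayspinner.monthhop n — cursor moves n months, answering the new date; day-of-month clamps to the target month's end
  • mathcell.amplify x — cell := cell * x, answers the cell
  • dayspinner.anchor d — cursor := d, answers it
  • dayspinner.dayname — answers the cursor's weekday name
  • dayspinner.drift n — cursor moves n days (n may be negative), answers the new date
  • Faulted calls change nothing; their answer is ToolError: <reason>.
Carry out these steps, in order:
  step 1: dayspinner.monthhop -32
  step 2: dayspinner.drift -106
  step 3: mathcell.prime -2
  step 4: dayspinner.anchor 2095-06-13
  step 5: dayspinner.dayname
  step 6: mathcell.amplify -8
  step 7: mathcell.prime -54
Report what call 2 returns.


Answer: 1720-11-10

Derivation:
// dayspinner.monthhop(n: -32) -> 1721-02-24
// dayspinner.drift(n: -106) -> 1720-11-10
// mathcell.prime(x: -2) -> -2
// dayspinner.anchor(d: 2095-06-13) -> 2095-06-13
// dayspinner.dayname() -> Monday
// mathcell.amplify(x: -8) -> 16
// mathcell.prime(x: -54) -> -54


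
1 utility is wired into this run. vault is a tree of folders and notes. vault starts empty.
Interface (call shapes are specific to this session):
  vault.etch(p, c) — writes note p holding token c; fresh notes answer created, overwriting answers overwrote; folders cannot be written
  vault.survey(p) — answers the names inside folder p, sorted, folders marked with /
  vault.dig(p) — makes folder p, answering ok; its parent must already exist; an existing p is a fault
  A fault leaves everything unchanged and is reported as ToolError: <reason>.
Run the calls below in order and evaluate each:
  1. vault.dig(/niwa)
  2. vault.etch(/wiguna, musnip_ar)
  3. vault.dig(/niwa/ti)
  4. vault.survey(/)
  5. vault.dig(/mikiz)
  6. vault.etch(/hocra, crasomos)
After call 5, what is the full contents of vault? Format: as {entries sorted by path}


// vault.dig(p→/niwa) == ok
// vault.etch(p→/wiguna, c→musnip_ar) == created
// vault.dig(p→/niwa/ti) == ok
// vault.survey(p→/) == [niwa/, wiguna]
// vault.dig(p→/mikiz) == ok
// vault.etch(p→/hocra, c→crasomos) == created

Answer: {mikiz/, niwa/, niwa/ti/, wiguna=musnip_ar}


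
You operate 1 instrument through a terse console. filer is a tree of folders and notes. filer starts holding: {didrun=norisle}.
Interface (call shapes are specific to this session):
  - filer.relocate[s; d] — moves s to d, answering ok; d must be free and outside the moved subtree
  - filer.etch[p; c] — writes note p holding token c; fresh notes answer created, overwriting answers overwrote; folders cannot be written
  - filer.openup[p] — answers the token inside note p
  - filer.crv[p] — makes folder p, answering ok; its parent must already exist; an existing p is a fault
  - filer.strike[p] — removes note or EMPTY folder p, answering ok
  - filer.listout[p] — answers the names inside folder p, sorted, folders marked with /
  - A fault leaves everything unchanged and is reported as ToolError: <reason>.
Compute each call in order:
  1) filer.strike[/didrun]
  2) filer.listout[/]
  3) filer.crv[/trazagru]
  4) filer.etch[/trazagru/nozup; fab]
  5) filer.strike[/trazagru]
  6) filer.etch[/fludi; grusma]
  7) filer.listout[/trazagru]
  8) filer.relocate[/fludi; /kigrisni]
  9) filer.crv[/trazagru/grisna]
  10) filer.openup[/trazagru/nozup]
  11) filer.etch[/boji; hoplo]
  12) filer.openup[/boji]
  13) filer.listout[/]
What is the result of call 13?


Answer: [boji, kigrisni, trazagru/]

Derivation:
>>> filer.strike /didrun
= ok
>>> filer.listout /
= []
>>> filer.crv /trazagru
= ok
>>> filer.etch /trazagru/nozup fab
= created
>>> filer.strike /trazagru
= ToolError: not empty
>>> filer.etch /fludi grusma
= created
>>> filer.listout /trazagru
= [nozup]
>>> filer.relocate /fludi /kigrisni
= ok
>>> filer.crv /trazagru/grisna
= ok
>>> filer.openup /trazagru/nozup
= fab
>>> filer.etch /boji hoplo
= created
>>> filer.openup /boji
= hoplo
>>> filer.listout /
= [boji, kigrisni, trazagru/]


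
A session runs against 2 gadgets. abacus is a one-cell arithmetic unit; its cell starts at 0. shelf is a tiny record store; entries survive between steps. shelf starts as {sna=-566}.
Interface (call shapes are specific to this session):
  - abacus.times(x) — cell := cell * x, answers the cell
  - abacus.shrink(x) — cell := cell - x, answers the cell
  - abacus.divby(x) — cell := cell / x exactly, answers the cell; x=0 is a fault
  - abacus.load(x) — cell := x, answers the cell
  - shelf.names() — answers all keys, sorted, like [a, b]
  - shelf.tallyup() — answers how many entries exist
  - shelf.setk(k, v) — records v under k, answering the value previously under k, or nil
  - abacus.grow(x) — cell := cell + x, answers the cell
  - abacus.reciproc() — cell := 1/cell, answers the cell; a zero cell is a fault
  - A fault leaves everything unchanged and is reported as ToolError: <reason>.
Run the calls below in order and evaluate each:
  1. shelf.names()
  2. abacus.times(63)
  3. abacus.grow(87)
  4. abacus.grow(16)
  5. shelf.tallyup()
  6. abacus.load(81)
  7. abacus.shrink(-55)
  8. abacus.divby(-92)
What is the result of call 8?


I use shelf.names, giving [sna].
Next I call abacus.times on 63, giving 0.
Now I run abacus.grow on 87, and see 87.
I invoke abacus.grow on 16: 103.
I use shelf.tallyup, yielding 1.
I run abacus.load on 81, — result: 81.
Calling abacus.shrink on -55, yielding 136.
I call abacus.divby on -92, and observe -34/23.

Answer: -34/23


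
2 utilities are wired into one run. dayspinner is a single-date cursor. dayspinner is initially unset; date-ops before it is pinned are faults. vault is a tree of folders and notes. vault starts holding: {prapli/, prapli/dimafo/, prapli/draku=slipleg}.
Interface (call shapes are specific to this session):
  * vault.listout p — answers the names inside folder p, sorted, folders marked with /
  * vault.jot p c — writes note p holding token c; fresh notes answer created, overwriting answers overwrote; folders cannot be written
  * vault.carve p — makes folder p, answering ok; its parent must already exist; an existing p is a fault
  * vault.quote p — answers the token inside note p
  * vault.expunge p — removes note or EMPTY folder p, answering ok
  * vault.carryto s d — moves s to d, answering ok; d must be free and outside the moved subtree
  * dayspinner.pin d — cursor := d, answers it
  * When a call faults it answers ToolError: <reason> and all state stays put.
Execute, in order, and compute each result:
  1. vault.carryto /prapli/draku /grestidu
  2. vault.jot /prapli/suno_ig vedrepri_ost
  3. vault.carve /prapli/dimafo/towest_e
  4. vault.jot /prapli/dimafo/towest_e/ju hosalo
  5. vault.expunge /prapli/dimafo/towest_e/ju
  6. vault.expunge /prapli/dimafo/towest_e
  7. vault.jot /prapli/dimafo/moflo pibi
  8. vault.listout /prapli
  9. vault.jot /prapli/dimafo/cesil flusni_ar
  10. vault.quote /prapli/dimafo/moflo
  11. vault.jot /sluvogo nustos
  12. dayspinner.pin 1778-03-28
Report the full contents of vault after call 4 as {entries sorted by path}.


Answer: {grestidu=slipleg, prapli/, prapli/dimafo/, prapli/dimafo/towest_e/, prapli/dimafo/towest_e/ju=hosalo, prapli/suno_ig=vedrepri_ost}

Derivation:
·→ vault.carryto(s: /prapli/draku, d: /grestidu)
·← ok
·→ vault.jot(p: /prapli/suno_ig, c: vedrepri_ost)
·← created
·→ vault.carve(p: /prapli/dimafo/towest_e)
·← ok
·→ vault.jot(p: /prapli/dimafo/towest_e/ju, c: hosalo)
·← created
·→ vault.expunge(p: /prapli/dimafo/towest_e/ju)
·← ok
·→ vault.expunge(p: /prapli/dimafo/towest_e)
·← ok
·→ vault.jot(p: /prapli/dimafo/moflo, c: pibi)
·← created
·→ vault.listout(p: /prapli)
·← [dimafo/, suno_ig]
·→ vault.jot(p: /prapli/dimafo/cesil, c: flusni_ar)
·← created
·→ vault.quote(p: /prapli/dimafo/moflo)
·← pibi
·→ vault.jot(p: /sluvogo, c: nustos)
·← created
·→ dayspinner.pin(d: 1778-03-28)
·← 1778-03-28


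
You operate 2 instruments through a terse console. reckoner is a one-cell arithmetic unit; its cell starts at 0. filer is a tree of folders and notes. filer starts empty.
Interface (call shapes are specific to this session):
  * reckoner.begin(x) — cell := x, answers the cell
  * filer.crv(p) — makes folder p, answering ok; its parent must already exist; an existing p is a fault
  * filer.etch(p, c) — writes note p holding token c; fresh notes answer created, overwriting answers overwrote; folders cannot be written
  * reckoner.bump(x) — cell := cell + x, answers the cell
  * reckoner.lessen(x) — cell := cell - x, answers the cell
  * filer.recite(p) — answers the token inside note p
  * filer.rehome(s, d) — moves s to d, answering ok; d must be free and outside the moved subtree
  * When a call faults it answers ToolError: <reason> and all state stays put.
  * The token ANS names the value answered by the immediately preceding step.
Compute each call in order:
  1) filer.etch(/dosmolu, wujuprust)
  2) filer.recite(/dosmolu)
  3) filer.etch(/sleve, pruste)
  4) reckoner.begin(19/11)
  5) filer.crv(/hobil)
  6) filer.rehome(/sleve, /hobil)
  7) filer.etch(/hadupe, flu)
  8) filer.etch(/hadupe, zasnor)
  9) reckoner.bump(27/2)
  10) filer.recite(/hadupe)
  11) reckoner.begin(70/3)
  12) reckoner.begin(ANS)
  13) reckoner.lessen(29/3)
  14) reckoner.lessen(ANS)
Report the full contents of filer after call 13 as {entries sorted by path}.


Answer: {dosmolu=wujuprust, hadupe=zasnor, hobil/, sleve=pruste}

Derivation:
% filer.etch /dosmolu wujuprust
:: created
% filer.recite /dosmolu
:: wujuprust
% filer.etch /sleve pruste
:: created
% reckoner.begin 19/11
:: 19/11
% filer.crv /hobil
:: ok
% filer.rehome /sleve /hobil
:: ToolError: exists
% filer.etch /hadupe flu
:: created
% filer.etch /hadupe zasnor
:: overwrote
% reckoner.bump 27/2
:: 335/22
% filer.recite /hadupe
:: zasnor
% reckoner.begin 70/3
:: 70/3
% reckoner.begin ANS
:: 70/3
% reckoner.lessen 29/3
:: 41/3
% reckoner.lessen ANS
:: 0


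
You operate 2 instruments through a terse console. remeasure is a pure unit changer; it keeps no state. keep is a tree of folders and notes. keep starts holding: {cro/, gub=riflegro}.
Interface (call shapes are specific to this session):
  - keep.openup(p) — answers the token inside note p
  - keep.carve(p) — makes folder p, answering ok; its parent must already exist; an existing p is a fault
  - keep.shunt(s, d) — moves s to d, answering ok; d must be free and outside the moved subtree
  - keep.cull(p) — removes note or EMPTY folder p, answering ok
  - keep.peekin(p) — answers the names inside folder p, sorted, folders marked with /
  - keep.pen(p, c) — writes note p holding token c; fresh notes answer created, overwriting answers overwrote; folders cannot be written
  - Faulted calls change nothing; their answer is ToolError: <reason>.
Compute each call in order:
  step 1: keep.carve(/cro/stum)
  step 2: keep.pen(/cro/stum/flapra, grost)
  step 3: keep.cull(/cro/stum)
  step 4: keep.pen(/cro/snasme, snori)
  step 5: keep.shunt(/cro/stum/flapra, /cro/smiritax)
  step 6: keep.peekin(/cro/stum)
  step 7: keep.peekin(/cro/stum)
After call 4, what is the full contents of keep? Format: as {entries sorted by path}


Answer: {cro/, cro/snasme=snori, cro/stum/, cro/stum/flapra=grost, gub=riflegro}

Derivation:
% carve p=/cro/stum
:: ok
% pen p=/cro/stum/flapra c=grost
:: created
% cull p=/cro/stum
:: ToolError: not empty
% pen p=/cro/snasme c=snori
:: created
% shunt s=/cro/stum/flapra d=/cro/smiritax
:: ok
% peekin p=/cro/stum
:: []
% peekin p=/cro/stum
:: []


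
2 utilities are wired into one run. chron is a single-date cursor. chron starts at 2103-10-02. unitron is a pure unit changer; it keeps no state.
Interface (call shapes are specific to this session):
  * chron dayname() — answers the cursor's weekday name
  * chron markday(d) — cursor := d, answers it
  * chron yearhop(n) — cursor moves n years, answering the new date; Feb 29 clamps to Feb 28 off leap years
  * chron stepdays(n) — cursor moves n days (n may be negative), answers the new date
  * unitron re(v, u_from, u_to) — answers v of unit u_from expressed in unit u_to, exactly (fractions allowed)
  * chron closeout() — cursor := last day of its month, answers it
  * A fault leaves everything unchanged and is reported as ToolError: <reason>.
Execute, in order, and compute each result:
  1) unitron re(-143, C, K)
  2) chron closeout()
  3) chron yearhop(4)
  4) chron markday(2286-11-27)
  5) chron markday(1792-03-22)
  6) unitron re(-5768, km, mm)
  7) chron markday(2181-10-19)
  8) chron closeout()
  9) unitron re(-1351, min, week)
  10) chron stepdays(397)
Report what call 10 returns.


;; unitron re(v=-143, u_from=C, u_to=K) : 2603/20
;; chron closeout() : 2103-10-31
;; chron yearhop(n=4) : 2107-10-31
;; chron markday(d=2286-11-27) : 2286-11-27
;; chron markday(d=1792-03-22) : 1792-03-22
;; unitron re(v=-5768, u_from=km, u_to=mm) : -5768000000
;; chron markday(d=2181-10-19) : 2181-10-19
;; chron closeout() : 2181-10-31
;; unitron re(v=-1351, u_from=min, u_to=week) : -193/1440
;; chron stepdays(n=397) : 2182-12-02

Answer: 2182-12-02


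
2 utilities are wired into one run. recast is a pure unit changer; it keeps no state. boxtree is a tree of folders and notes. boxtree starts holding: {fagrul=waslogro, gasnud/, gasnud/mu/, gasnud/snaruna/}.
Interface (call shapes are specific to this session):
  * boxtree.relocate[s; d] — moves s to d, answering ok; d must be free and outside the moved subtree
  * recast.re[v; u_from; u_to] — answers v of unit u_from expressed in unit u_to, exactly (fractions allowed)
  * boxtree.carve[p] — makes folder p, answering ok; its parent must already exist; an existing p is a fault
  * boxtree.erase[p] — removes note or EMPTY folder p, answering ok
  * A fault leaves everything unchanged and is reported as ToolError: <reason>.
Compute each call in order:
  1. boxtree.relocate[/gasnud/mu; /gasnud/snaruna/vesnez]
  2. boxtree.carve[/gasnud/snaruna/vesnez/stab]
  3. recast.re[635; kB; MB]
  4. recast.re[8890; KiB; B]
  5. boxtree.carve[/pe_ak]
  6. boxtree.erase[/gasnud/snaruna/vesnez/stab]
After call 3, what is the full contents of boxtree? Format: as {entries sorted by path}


>>> relocate s='/gasnud/mu' d='/gasnud/snaruna/vesnez'
:: ok
>>> carve p='/gasnud/snaruna/vesnez/stab'
:: ok
>>> re v='635' u_from='kB' u_to='MB'
:: 127/200
>>> re v='8890' u_from='KiB' u_to='B'
:: 9103360
>>> carve p='/pe_ak'
:: ok
>>> erase p='/gasnud/snaruna/vesnez/stab'
:: ok

Answer: {fagrul=waslogro, gasnud/, gasnud/snaruna/, gasnud/snaruna/vesnez/, gasnud/snaruna/vesnez/stab/}


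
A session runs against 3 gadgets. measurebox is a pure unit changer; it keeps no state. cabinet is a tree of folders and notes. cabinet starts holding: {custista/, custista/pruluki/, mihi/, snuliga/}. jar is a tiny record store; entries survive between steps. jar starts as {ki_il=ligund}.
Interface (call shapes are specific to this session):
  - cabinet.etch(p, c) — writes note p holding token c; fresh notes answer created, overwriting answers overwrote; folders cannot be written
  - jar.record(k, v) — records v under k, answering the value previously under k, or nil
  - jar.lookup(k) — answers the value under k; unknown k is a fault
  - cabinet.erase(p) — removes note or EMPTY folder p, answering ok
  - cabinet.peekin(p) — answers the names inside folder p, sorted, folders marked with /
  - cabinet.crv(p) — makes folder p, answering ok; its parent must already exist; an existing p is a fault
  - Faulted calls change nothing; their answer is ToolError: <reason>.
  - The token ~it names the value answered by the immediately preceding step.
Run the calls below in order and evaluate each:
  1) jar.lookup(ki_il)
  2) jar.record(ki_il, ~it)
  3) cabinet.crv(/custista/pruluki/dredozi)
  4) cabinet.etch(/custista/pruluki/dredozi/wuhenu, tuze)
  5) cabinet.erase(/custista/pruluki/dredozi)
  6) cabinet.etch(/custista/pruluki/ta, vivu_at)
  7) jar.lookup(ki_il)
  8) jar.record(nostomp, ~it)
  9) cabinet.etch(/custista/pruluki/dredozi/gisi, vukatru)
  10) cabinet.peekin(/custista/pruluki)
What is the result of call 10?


Answer: [dredozi/, ta]

Derivation:
I call lookup passing k='ki_il', and see ligund.
I use record passing k='ki_il', v='~it', yielding ligund.
I use crv passing p='/custista/pruluki/dredozi', and get ok.
Now I run etch passing p='/custista/pruluki/dredozi/wuhenu', c='tuze', and get created.
I call erase passing p='/custista/pruluki/dredozi', — result: ToolError: not empty.
Then etch passing p='/custista/pruluki/ta', c='vivu_at', and see created.
I run lookup passing k='ki_il', — result: ligund.
Then record passing k='nostomp', v='~it', which returns nil.
Invoking etch passing p='/custista/pruluki/dredozi/gisi', c='vukatru', → created.
Using peekin passing p='/custista/pruluki', and observe [dredozi/, ta].


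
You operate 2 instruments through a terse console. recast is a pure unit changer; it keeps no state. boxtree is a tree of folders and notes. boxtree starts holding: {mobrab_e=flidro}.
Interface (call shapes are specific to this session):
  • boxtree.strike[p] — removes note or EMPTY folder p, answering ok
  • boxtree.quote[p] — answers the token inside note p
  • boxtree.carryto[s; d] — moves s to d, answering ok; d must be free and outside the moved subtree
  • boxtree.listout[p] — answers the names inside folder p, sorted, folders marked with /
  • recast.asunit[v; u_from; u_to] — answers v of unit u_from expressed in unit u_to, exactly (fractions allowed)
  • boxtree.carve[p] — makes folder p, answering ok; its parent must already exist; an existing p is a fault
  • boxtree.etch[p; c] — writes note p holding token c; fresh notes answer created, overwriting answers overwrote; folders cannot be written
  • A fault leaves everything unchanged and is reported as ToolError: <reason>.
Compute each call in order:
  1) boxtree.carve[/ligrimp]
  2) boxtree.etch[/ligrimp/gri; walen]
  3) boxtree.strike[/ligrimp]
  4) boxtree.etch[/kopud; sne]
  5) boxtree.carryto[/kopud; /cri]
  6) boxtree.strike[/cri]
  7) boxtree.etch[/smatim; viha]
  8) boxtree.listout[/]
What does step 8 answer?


# boxtree.carve(p='/ligrimp') => ok
# boxtree.etch(p='/ligrimp/gri', c='walen') => created
# boxtree.strike(p='/ligrimp') => ToolError: not empty
# boxtree.etch(p='/kopud', c='sne') => created
# boxtree.carryto(s='/kopud', d='/cri') => ok
# boxtree.strike(p='/cri') => ok
# boxtree.etch(p='/smatim', c='viha') => created
# boxtree.listout(p='/') => [ligrimp/, mobrab_e, smatim]

Answer: [ligrimp/, mobrab_e, smatim]


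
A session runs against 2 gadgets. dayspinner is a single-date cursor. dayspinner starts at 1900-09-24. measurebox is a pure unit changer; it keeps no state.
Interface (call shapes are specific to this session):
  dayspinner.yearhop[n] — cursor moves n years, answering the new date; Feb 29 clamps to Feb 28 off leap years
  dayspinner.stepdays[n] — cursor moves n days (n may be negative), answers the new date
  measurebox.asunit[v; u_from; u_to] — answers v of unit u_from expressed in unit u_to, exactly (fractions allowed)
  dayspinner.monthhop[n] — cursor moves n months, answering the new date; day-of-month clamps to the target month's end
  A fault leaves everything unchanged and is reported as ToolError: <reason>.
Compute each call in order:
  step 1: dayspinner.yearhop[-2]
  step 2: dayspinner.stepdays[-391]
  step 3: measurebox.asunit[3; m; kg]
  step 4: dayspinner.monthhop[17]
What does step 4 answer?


>>> yearhop n: -2
  1898-09-24
>>> stepdays n: -391
  1897-08-29
>>> asunit v: 3 u_from: m u_to: kg
  ToolError: incompatible units
>>> monthhop n: 17
  1899-01-29

Answer: 1899-01-29


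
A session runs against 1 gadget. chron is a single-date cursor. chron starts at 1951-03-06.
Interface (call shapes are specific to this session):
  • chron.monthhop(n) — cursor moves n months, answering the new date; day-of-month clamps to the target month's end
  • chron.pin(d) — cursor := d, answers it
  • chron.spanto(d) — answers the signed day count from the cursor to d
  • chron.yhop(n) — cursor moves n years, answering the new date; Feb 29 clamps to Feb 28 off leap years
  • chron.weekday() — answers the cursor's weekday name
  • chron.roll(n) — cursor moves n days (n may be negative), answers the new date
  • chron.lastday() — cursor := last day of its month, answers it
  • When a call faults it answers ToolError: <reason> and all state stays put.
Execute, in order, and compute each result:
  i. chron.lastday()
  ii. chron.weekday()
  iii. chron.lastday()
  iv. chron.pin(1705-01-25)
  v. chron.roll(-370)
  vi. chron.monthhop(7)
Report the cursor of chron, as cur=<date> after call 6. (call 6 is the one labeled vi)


I call chron.lastday, which returns 1951-03-31.
I run chron.weekday, which returns Saturday.
Using chron.lastday, and see 1951-03-31.
Calling chron.pin passing d→1705-01-25: 1705-01-25.
Now I run chron.roll passing n→-370, giving 1704-01-21.
Next I call chron.monthhop passing n→7, and observe 1704-08-21.

Answer: cur=1704-08-21


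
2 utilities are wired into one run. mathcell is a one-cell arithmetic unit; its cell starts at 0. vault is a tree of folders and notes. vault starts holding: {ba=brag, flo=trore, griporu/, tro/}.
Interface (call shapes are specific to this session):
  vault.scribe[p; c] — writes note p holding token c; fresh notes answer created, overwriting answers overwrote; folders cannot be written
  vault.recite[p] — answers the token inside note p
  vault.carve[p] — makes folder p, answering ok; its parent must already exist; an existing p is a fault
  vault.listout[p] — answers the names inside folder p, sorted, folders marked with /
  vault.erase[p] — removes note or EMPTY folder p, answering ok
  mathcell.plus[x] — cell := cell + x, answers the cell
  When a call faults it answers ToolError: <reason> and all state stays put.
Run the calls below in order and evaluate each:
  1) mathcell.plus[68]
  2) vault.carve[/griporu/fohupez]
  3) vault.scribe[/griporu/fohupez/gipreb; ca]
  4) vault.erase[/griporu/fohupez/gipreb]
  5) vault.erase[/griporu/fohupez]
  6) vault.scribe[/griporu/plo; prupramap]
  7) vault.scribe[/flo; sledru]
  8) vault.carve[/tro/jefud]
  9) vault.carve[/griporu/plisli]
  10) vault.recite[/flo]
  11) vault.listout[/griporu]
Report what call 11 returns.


Answer: [plisli/, plo]

Derivation:
% plus 68
[out] 68
% carve /griporu/fohupez
[out] ok
% scribe /griporu/fohupez/gipreb ca
[out] created
% erase /griporu/fohupez/gipreb
[out] ok
% erase /griporu/fohupez
[out] ok
% scribe /griporu/plo prupramap
[out] created
% scribe /flo sledru
[out] overwrote
% carve /tro/jefud
[out] ok
% carve /griporu/plisli
[out] ok
% recite /flo
[out] sledru
% listout /griporu
[out] [plisli/, plo]


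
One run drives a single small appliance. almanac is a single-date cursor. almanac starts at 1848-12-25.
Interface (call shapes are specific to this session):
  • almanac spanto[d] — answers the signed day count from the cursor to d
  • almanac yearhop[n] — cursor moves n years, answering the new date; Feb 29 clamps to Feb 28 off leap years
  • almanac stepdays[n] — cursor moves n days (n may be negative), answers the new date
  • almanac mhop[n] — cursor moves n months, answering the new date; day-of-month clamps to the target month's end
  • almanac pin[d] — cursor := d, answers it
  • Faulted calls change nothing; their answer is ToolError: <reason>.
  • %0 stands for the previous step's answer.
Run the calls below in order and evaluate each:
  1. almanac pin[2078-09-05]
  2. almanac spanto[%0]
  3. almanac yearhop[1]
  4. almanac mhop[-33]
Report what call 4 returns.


Answer: 2076-12-05

Derivation:
$ almanac pin d=2078-09-05
[out] 2078-09-05
$ almanac spanto d=%0
[out] 0
$ almanac yearhop n=1
[out] 2079-09-05
$ almanac mhop n=-33
[out] 2076-12-05


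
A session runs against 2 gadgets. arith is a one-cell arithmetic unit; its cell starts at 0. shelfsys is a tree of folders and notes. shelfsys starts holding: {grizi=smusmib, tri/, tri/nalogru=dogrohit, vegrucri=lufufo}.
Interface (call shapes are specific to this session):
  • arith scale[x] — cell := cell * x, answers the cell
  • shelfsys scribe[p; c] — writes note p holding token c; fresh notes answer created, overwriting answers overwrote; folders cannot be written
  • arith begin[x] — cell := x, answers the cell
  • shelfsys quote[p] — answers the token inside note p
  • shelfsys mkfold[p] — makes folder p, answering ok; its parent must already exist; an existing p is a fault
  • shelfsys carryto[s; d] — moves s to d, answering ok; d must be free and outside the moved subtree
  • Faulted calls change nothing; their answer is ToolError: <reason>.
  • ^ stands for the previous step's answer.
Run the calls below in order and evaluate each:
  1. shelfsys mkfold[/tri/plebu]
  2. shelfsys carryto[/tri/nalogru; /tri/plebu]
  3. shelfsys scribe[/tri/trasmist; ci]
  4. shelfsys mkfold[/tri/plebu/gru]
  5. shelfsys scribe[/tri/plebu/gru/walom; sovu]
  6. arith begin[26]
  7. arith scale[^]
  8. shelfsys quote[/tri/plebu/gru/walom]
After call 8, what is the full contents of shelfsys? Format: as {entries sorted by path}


% shelfsys mkfold p: /tri/plebu
= ok
% shelfsys carryto s: /tri/nalogru d: /tri/plebu
= ToolError: exists
% shelfsys scribe p: /tri/trasmist c: ci
= created
% shelfsys mkfold p: /tri/plebu/gru
= ok
% shelfsys scribe p: /tri/plebu/gru/walom c: sovu
= created
% arith begin x: 26
= 26
% arith scale x: ^
= 676
% shelfsys quote p: /tri/plebu/gru/walom
= sovu

Answer: {grizi=smusmib, tri/, tri/nalogru=dogrohit, tri/plebu/, tri/plebu/gru/, tri/plebu/gru/walom=sovu, tri/trasmist=ci, vegrucri=lufufo}


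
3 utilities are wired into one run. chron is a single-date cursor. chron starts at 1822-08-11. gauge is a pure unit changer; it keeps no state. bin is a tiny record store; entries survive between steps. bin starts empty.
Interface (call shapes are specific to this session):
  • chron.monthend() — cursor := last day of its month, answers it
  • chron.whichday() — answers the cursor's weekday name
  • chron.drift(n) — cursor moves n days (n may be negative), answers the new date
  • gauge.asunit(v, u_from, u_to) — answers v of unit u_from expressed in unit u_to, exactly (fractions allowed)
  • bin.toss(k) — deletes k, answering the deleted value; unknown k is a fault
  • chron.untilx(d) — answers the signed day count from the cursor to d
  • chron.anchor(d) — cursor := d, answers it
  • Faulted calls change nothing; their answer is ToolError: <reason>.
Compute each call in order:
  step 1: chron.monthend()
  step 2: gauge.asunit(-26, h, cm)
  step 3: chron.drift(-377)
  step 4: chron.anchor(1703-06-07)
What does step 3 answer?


Answer: 1821-08-19

Derivation:
% 1. monthend() ~> 1822-08-31
% 2. asunit(v='-26', u_from='h', u_to='cm') ~> ToolError: incompatible units
% 3. drift(n='-377') ~> 1821-08-19
% 4. anchor(d='1703-06-07') ~> 1703-06-07


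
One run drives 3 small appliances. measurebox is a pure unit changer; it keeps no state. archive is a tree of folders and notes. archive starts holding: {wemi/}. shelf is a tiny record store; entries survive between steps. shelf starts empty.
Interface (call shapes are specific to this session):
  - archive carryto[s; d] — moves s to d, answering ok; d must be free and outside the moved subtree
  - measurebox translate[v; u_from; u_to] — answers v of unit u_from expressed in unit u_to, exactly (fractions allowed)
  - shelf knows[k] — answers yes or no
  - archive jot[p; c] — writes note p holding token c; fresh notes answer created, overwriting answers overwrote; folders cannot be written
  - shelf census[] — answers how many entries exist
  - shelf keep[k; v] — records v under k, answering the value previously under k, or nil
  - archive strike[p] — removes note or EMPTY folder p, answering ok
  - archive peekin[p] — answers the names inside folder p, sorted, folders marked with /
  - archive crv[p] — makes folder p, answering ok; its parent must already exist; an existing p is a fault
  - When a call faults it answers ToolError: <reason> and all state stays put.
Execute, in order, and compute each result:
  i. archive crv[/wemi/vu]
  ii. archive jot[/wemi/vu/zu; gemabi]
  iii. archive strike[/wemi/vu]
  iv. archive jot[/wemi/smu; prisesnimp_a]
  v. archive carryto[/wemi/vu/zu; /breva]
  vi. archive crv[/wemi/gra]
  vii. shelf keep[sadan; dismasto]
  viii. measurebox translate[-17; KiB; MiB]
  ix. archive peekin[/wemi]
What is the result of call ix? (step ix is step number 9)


$ archive crv /wemi/vu
  ok
$ archive jot /wemi/vu/zu gemabi
  created
$ archive strike /wemi/vu
  ToolError: not empty
$ archive jot /wemi/smu prisesnimp_a
  created
$ archive carryto /wemi/vu/zu /breva
  ok
$ archive crv /wemi/gra
  ok
$ shelf keep sadan dismasto
  nil
$ measurebox translate -17 KiB MiB
  -17/1024
$ archive peekin /wemi
  [gra/, smu, vu/]

Answer: [gra/, smu, vu/]


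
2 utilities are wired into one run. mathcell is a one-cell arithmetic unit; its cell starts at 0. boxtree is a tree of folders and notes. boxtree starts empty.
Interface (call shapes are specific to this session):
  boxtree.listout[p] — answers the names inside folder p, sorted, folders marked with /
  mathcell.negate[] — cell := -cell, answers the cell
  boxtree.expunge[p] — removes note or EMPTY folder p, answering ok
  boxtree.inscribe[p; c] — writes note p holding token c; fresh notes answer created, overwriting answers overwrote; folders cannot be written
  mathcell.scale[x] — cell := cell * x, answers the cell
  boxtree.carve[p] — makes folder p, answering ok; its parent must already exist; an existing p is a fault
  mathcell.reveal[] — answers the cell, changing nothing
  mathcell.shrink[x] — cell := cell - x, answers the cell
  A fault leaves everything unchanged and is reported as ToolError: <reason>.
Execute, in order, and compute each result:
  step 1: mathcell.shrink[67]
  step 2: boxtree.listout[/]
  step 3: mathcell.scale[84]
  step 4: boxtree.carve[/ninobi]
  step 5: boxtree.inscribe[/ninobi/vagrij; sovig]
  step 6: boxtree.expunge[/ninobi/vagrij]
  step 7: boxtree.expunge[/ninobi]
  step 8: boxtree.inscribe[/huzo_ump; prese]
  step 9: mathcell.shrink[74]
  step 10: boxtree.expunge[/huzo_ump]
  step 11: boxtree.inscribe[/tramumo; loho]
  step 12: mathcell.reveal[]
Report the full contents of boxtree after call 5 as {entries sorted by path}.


I try mathcell.shrink(x→67), giving -67.
I invoke boxtree.listout(p→/), which returns [].
I run mathcell.scale(x→84), — result: -5628.
I call boxtree.carve(p→/ninobi), → ok.
I try boxtree.inscribe(p→/ninobi/vagrij, c→sovig), which returns created.
I use boxtree.expunge(p→/ninobi/vagrij), and see ok.
Invoking boxtree.expunge(p→/ninobi), which returns ok.
I try boxtree.inscribe(p→/huzo_ump, c→prese), yielding created.
I try mathcell.shrink(x→74): -5702.
I run boxtree.expunge(p→/huzo_ump), and observe ok.
Invoking boxtree.inscribe(p→/tramumo, c→loho), and get created.
I try mathcell.reveal, giving -5702.

Answer: {ninobi/, ninobi/vagrij=sovig}


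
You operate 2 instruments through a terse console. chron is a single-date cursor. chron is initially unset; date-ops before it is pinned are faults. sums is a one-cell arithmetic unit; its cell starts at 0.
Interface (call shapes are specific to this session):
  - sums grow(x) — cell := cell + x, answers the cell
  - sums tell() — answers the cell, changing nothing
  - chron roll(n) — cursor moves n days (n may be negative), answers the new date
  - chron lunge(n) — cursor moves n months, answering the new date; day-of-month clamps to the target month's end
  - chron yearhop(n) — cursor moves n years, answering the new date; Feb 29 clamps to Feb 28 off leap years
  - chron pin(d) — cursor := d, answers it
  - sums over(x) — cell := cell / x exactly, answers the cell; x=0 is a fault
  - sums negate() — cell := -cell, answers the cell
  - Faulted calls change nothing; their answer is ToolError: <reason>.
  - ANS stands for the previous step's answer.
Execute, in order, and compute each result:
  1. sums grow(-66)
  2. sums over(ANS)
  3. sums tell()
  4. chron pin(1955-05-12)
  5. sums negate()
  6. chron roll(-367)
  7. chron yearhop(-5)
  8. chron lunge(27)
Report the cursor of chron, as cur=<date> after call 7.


Answer: cur=1949-05-10

Derivation:
CALL sums grow[x: -66]
RET  -66
CALL sums over[x: ANS]
RET  1
CALL sums tell[]
RET  1
CALL chron pin[d: 1955-05-12]
RET  1955-05-12
CALL sums negate[]
RET  -1
CALL chron roll[n: -367]
RET  1954-05-10
CALL chron yearhop[n: -5]
RET  1949-05-10
CALL chron lunge[n: 27]
RET  1951-08-10


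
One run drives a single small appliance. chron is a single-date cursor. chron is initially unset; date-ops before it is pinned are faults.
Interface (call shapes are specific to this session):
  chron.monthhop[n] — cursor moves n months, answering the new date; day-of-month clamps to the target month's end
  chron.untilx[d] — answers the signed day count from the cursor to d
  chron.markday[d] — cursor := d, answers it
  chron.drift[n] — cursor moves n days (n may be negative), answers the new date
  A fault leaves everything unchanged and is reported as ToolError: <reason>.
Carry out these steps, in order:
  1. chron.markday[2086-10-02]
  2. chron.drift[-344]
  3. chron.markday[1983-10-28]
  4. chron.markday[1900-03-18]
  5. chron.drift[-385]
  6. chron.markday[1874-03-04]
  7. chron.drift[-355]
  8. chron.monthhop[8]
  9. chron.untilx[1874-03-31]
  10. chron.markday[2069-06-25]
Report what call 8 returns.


Act: chron.markday[d=2086-10-02]
Obs: 2086-10-02
Act: chron.drift[n=-344]
Obs: 2085-10-23
Act: chron.markday[d=1983-10-28]
Obs: 1983-10-28
Act: chron.markday[d=1900-03-18]
Obs: 1900-03-18
Act: chron.drift[n=-385]
Obs: 1899-02-26
Act: chron.markday[d=1874-03-04]
Obs: 1874-03-04
Act: chron.drift[n=-355]
Obs: 1873-03-14
Act: chron.monthhop[n=8]
Obs: 1873-11-14
Act: chron.untilx[d=1874-03-31]
Obs: 137
Act: chron.markday[d=2069-06-25]
Obs: 2069-06-25

Answer: 1873-11-14
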